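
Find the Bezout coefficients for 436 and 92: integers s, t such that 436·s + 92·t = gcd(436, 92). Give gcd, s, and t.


Euclidean algorithm on (436, 92) — divide until remainder is 0:
  436 = 4 · 92 + 68
  92 = 1 · 68 + 24
  68 = 2 · 24 + 20
  24 = 1 · 20 + 4
  20 = 5 · 4 + 0
gcd(436, 92) = 4.
Track Bezout coefficients alongside the remainders: start with r₀ = 436 = a·1 + b·0 (s = 1, t = 0) and r₁ = 92 = a·0 + b·1 (s = 0, t = 1); each new remainder r_{k+1} = r_{k-1} − q_k·r_k inherits s_{k+1} = s_{k-1} − q_k·s_k, t_{k+1} = t_{k-1} − q_k·t_k, so r_k = a·s_k + b·t_k at every step:
  q = 4: r = 68, s = 1 − 4·0 = 1, t = 0 − 4·1 = -4  (check: 436·1 + 92·(-4) = 68)
  q = 1: r = 24, s = 0 − 1·1 = -1, t = 1 − 1·(-4) = 5  (check: 436·(-1) + 92·5 = 24)
  q = 2: r = 20, s = 1 − 2·(-1) = 3, t = -4 − 2·5 = -14  (check: 436·3 + 92·(-14) = 20)
  q = 1: r = 4, s = -1 − 1·3 = -4, t = 5 − 1·(-14) = 19  (check: 436·(-4) + 92·19 = 4)
The row with r = 4 (the gcd) gives the Bezout coefficients s = -4, t = 19.
Result: 436 · (-4) + 92 · (19) = 4.

gcd(436, 92) = 4; s = -4, t = 19 (check: 436·(-4) + 92·19 = 4).


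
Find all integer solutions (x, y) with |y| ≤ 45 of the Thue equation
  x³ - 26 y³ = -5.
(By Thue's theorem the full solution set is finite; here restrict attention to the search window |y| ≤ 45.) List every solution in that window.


The equation is x³ - 26y³ = -5. For fixed y, x³ = 26·y³ − 5, so a solution requires the RHS to be a perfect cube.
Strategy: iterate y from -45 to 45, compute RHS = 26·y³ − 5, and check whether it is a (positive or negative) perfect cube.
Check small values of y:
  y = 0: RHS = -5 is not a perfect cube.
  y = 1: RHS = 21 is not a perfect cube.
  y = -1: RHS = -31 is not a perfect cube.
  y = 2: RHS = 203 is not a perfect cube.
  y = -2: RHS = -213 is not a perfect cube.
  y = 3: RHS = 697 is not a perfect cube.
  y = -3: RHS = -707 is not a perfect cube.
Continuing the search up to |y| = 45 finds no solutions either.
No (x, y) in the scanned range satisfies the equation.

No integer solutions with |y| ≤ 45.


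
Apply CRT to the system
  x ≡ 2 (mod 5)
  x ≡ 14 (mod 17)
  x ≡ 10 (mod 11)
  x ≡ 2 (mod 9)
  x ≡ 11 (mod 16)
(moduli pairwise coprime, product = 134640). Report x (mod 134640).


Product of moduli M = 5 · 17 · 11 · 9 · 16 = 134640.
Merge one congruence at a time:
  Start: x ≡ 2 (mod 5).
  Combine with x ≡ 14 (mod 17); new modulus lcm = 85.
    Write x = 2 + 5·t and substitute into x ≡ 14 (mod 17): 5·t ≡ 14 − 2 = 12 (mod 17).
    The inverse of 5 mod 17 is 7 (since 5·7 = 35 = 2·17 + 1), so t ≡ 7·12 = 84 ≡ 16 (mod 17).
    Then x = 2 + 5·16 = 82, valid modulo lcm(5, 17) = 85: x ≡ 82 (mod 85).
  Combine with x ≡ 10 (mod 11); new modulus lcm = 935.
    Write x = 82 + 85·t and substitute into x ≡ 10 (mod 11): 85·t ≡ 10 − 82 = -72 (mod 11).
    Reduce coefficients mod 11: 8·t ≡ 5 (mod 11).
    The inverse of 8 mod 11 is 7 (since 8·7 = 56 = 5·11 + 1), so t ≡ 7·5 = 35 ≡ 2 (mod 11).
    Then x = 82 + 85·2 = 252, valid modulo lcm(85, 11) = 935: x ≡ 252 (mod 935).
  Combine with x ≡ 2 (mod 9); new modulus lcm = 8415.
    Write x = 252 + 935·t and substitute into x ≡ 2 (mod 9): 935·t ≡ 2 − 252 = -250 (mod 9).
    Reduce coefficients mod 9: 8·t ≡ 2 (mod 9).
    The inverse of 8 mod 9 is 8 (since 8·8 = 64 = 7·9 + 1), so t ≡ 8·2 = 16 ≡ 7 (mod 9).
    Then x = 252 + 935·7 = 6797, valid modulo lcm(935, 9) = 8415: x ≡ 6797 (mod 8415).
  Combine with x ≡ 11 (mod 16); new modulus lcm = 134640.
    Write x = 6797 + 8415·t and substitute into x ≡ 11 (mod 16): 8415·t ≡ 11 − 6797 = -6786 (mod 16).
    Reduce coefficients mod 16: 15·t ≡ 14 (mod 16).
    The inverse of 15 mod 16 is 15 (since 15·15 = 225 = 14·16 + 1), so t ≡ 15·14 = 210 ≡ 2 (mod 16).
    Then x = 6797 + 8415·2 = 23627, valid modulo lcm(8415, 16) = 134640: x ≡ 23627 (mod 134640).
Verify against each original: 23627 mod 5 = 2, 23627 mod 17 = 14, 23627 mod 11 = 10, 23627 mod 9 = 2, 23627 mod 16 = 11.

x ≡ 23627 (mod 134640).


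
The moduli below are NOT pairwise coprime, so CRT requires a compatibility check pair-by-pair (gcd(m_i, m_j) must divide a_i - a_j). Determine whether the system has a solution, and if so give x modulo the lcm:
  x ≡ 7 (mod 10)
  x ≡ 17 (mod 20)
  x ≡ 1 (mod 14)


Moduli 10, 20, 14 are not pairwise coprime, so CRT works modulo lcm(m_i) when all pairwise compatibility conditions hold.
Pairwise compatibility: gcd(m_i, m_j) must divide a_i - a_j for every pair.
Merge one congruence at a time:
  Start: x ≡ 7 (mod 10).
  Combine with x ≡ 17 (mod 20): gcd(10, 20) = 10; 17 - 7 = 10, which IS divisible by 10, so compatible.
    Write x = 7 + 10·t and substitute into x ≡ 17 (mod 20): 10·t ≡ 17 − 7 = 10 (mod 20).
    Divide the congruence (and modulus) by g = 10: 1·t ≡ 1 (mod 2).
    So t ≡ 1 (mod 2).
    Then x = 7 + 10·1 = 17, valid modulo lcm(10, 20) = 20: x ≡ 17 (mod 20).
  Combine with x ≡ 1 (mod 14): gcd(20, 14) = 2; 1 - 17 = -16, which IS divisible by 2, so compatible.
    Write x = 17 + 20·t and substitute into x ≡ 1 (mod 14): 20·t ≡ 1 − 17 = -16 (mod 14).
    Divide the congruence (and modulus) by g = 2: 10·t ≡ -8 (mod 7).
    Reduce coefficients mod 7: 3·t ≡ 6 (mod 7).
    The inverse of 3 mod 7 is 5 (since 3·5 = 15 = 2·7 + 1), so t ≡ 5·6 = 30 ≡ 2 (mod 7).
    Then x = 17 + 20·2 = 57, valid modulo lcm(20, 14) = 140: x ≡ 57 (mod 140).
Verify: 57 mod 10 = 7, 57 mod 20 = 17, 57 mod 14 = 1.

x ≡ 57 (mod 140).


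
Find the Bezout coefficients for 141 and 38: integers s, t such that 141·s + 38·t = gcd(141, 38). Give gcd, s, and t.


Euclidean algorithm on (141, 38) — divide until remainder is 0:
  141 = 3 · 38 + 27
  38 = 1 · 27 + 11
  27 = 2 · 11 + 5
  11 = 2 · 5 + 1
  5 = 5 · 1 + 0
gcd(141, 38) = 1.
Track Bezout coefficients alongside the remainders: start with r₀ = 141 = a·1 + b·0 (s = 1, t = 0) and r₁ = 38 = a·0 + b·1 (s = 0, t = 1); each new remainder r_{k+1} = r_{k-1} − q_k·r_k inherits s_{k+1} = s_{k-1} − q_k·s_k, t_{k+1} = t_{k-1} − q_k·t_k, so r_k = a·s_k + b·t_k at every step:
  q = 3: r = 27, s = 1 − 3·0 = 1, t = 0 − 3·1 = -3  (check: 141·1 + 38·(-3) = 27)
  q = 1: r = 11, s = 0 − 1·1 = -1, t = 1 − 1·(-3) = 4  (check: 141·(-1) + 38·4 = 11)
  q = 2: r = 5, s = 1 − 2·(-1) = 3, t = -3 − 2·4 = -11  (check: 141·3 + 38·(-11) = 5)
  q = 2: r = 1, s = -1 − 2·3 = -7, t = 4 − 2·(-11) = 26  (check: 141·(-7) + 38·26 = 1)
The row with r = 1 (the gcd) gives the Bezout coefficients s = -7, t = 26.
Result: 141 · (-7) + 38 · (26) = 1.

gcd(141, 38) = 1; s = -7, t = 26 (check: 141·(-7) + 38·26 = 1).


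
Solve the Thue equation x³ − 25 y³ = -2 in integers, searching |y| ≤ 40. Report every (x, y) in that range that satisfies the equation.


The equation is x³ - 25y³ = -2. For fixed y, x³ = 25·y³ − 2, so a solution requires the RHS to be a perfect cube.
Strategy: iterate y from -40 to 40, compute RHS = 25·y³ − 2, and check whether it is a (positive or negative) perfect cube.
Check small values of y:
  y = 0: RHS = -2 is not a perfect cube.
  y = 1: RHS = 23 is not a perfect cube.
  y = -1: RHS = -27 = (-3)³ ⇒ x = -3 works.
  y = 2: RHS = 198 is not a perfect cube.
  y = -2: RHS = -202 is not a perfect cube.
  y = 3: RHS = 673 is not a perfect cube.
  y = -3: RHS = -677 is not a perfect cube.
Continuing the search up to |y| = 40 finds no further solutions beyond those listed.
Collected solutions: (-3, -1).

Solutions (with |y| ≤ 40): (-3, -1).


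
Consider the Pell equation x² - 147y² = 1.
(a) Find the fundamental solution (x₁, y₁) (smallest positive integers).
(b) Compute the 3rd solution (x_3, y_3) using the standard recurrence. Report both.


Step 1: Find the fundamental solution (x₁, y₁) of x² - 147y² = 1.
  Expand √147 as a continued fraction. a₀ = ⌊√147⌋ = 12; iterate m_{k+1} = d_k·a_k − m_k, d_{k+1} = (147 − m_{k+1}²)/d_k, a_{k+1} = ⌊(a₀ + m_{k+1})/d_{k+1}⌋ (starting m₀ = 0, d₀ = 1), with convergents p_k = a_k·p_{k-1} + p_{k-2}, q_k = a_k·q_{k-1} + q_{k-2} (p₋₁ = 1, q₋₁ = 0):
  k = 0: a₀ = 12; p₀/q₀ = 12/1; p₀² − 147·q₀² = 144 − 147 = -3.
  k = 1: m = 12, d = 3, a = ⌊(12 + 12)/3⌋ = 8; p/q = (8·12 + 1)/(8·1 + 0) = 97/8; p² − 147·q² = 9409 − 9408 = 1.
  The first convergent with p² − 147·q² = 1 gives the fundamental solution (x₁, y₁) = (97, 8).
Step 2: Apply the recurrence (x_{n+1}, y_{n+1}) = (x₁x_n + 147y₁y_n, x₁y_n + y₁x_n) repeatedly.
  From (x_1, y_1) = (97, 8): x_2 = 97·97 + 147·8·8 = 18817; y_2 = 97·8 + 8·97 = 1552.
  From (x_2, y_2) = (18817, 1552): x_3 = 97·18817 + 147·8·1552 = 3650401; y_3 = 97·1552 + 8·18817 = 301080.
Step 3: Verify x_3² - 147·y_3² = 13325427460801 - 13325427460800 = 1 (should be 1). ✓

(x_1, y_1) = (97, 8); (x_3, y_3) = (3650401, 301080).


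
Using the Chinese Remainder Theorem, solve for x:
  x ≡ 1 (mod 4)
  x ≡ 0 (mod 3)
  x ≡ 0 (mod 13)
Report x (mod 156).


Moduli 4, 3, 13 are pairwise coprime; by CRT there is a unique solution modulo M = 4 · 3 · 13 = 156.
Solve pairwise, accumulating the modulus:
  Start with x ≡ 1 (mod 4).
  Combine with x ≡ 0 (mod 3): since gcd(4, 3) = 1, we get a unique residue mod 12.
    Write x = 1 + 4·t and substitute into x ≡ 0 (mod 3): 4·t ≡ 0 − 1 = -1 (mod 3).
    Reduce coefficients mod 3: 1·t ≡ 2 (mod 3).
    So t ≡ 2 (mod 3).
    Then x = 1 + 4·2 = 9, valid modulo lcm(4, 3) = 12: x ≡ 9 (mod 12).
  Combine with x ≡ 0 (mod 13): since gcd(12, 13) = 1, we get a unique residue mod 156.
    Write x = 9 + 12·t and substitute into x ≡ 0 (mod 13): 12·t ≡ 0 − 9 = -9 (mod 13).
    Reduce coefficients mod 13: 12·t ≡ 4 (mod 13).
    The inverse of 12 mod 13 is 12 (since 12·12 = 144 = 11·13 + 1), so t ≡ 12·4 = 48 ≡ 9 (mod 13).
    Then x = 9 + 12·9 = 117, valid modulo lcm(12, 13) = 156: x ≡ 117 (mod 156).
Verify: 117 mod 4 = 1 ✓, 117 mod 3 = 0 ✓, 117 mod 13 = 0 ✓.

x ≡ 117 (mod 156).


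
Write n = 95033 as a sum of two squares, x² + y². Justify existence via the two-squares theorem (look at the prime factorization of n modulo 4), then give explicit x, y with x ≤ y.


Step 1: Factor n = 95033 = 29^2 · 113.
Step 2: Check the mod-4 condition on each prime factor: 29 ≡ 1 (mod 4), exponent 2; 113 ≡ 1 (mod 4), exponent 1.
All primes ≡ 3 (mod 4) appear to even exponent (or don't appear), so by the two-squares theorem n IS expressible as a sum of two squares.
Step 3: Build a representation. Here n = 29 · 29 · 113 is a product of primes ≡ 1 (mod 4). Each prime p ≡ 1 (mod 4) is itself a sum of two squares; find a² by testing p − a² for a perfect square:
  29: 29 − 1² = 28, 29 − 2² = 25 = 5² ⇒ 29 = 2² + 5².
  113: 113 − 1² = 112, 113 − 2² = 109, 113 − 3² = 104, 113 − 4² = 97, 113 − 5² = 88, 113 − 6² = 77, 113 − 7² = 64 = 8² ⇒ 113 = 7² + 8².
  Combine using the Brahmagupta–Fibonacci identity (a² + b²)(c² + d²) = (ac − bd)² + (ad + bc)² = (ac + bd)² + (ad − bc)²:
  29 · 29 = 841: from (2² + 5²)(2² + 5²), take (2·2 − 5·5, 2·5 + 5·2) = (4 − 25, 10 + 10) = (-21, 20); dropping signs (only squares matter) gives (21, 20); check 21² + 20² = 441 + 400 = 841 ✓.
  841 · 113 = 95033: from (21² + 20²)(7² + 8²), take (21·7 − 20·8, 21·8 + 20·7) = (147 − 160, 168 + 140) = (-13, 308); dropping signs (only squares matter) gives (13, 308); check 13² + 308² = 169 + 94864 = 95033 ✓.
Step 4: Order so x ≤ y and verify: 13² + 308² = 169 + 94864 = 95033 = n. ✓

n = 95033 = 13² + 308² (one valid representation with x ≤ y).


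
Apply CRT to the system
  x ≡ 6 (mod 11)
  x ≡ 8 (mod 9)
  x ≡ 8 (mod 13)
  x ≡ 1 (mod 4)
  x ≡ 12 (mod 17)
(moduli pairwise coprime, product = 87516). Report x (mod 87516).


Product of moduli M = 11 · 9 · 13 · 4 · 17 = 87516.
Merge one congruence at a time:
  Start: x ≡ 6 (mod 11).
  Combine with x ≡ 8 (mod 9); new modulus lcm = 99.
    Write x = 6 + 11·t and substitute into x ≡ 8 (mod 9): 11·t ≡ 8 − 6 = 2 (mod 9).
    Reduce coefficients mod 9: 2·t ≡ 2 (mod 9).
    The inverse of 2 mod 9 is 5 (since 2·5 = 10 = 1·9 + 1), so t ≡ 5·2 = 10 ≡ 1 (mod 9).
    Then x = 6 + 11·1 = 17, valid modulo lcm(11, 9) = 99: x ≡ 17 (mod 99).
  Combine with x ≡ 8 (mod 13); new modulus lcm = 1287.
    Write x = 17 + 99·t and substitute into x ≡ 8 (mod 13): 99·t ≡ 8 − 17 = -9 (mod 13).
    Reduce coefficients mod 13: 8·t ≡ 4 (mod 13).
    The inverse of 8 mod 13 is 5 (since 8·5 = 40 = 3·13 + 1), so t ≡ 5·4 = 20 ≡ 7 (mod 13).
    Then x = 17 + 99·7 = 710, valid modulo lcm(99, 13) = 1287: x ≡ 710 (mod 1287).
  Combine with x ≡ 1 (mod 4); new modulus lcm = 5148.
    Write x = 710 + 1287·t and substitute into x ≡ 1 (mod 4): 1287·t ≡ 1 − 710 = -709 (mod 4).
    Reduce coefficients mod 4: 3·t ≡ 3 (mod 4).
    The inverse of 3 mod 4 is 3 (since 3·3 = 9 = 2·4 + 1), so t ≡ 3·3 = 9 ≡ 1 (mod 4).
    Then x = 710 + 1287·1 = 1997, valid modulo lcm(1287, 4) = 5148: x ≡ 1997 (mod 5148).
  Combine with x ≡ 12 (mod 17); new modulus lcm = 87516.
    Write x = 1997 + 5148·t and substitute into x ≡ 12 (mod 17): 5148·t ≡ 12 − 1997 = -1985 (mod 17).
    Reduce coefficients mod 17: 14·t ≡ 4 (mod 17).
    The inverse of 14 mod 17 is 11 (since 14·11 = 154 = 9·17 + 1), so t ≡ 11·4 = 44 ≡ 10 (mod 17).
    Then x = 1997 + 5148·10 = 53477, valid modulo lcm(5148, 17) = 87516: x ≡ 53477 (mod 87516).
Verify against each original: 53477 mod 11 = 6, 53477 mod 9 = 8, 53477 mod 13 = 8, 53477 mod 4 = 1, 53477 mod 17 = 12.

x ≡ 53477 (mod 87516).


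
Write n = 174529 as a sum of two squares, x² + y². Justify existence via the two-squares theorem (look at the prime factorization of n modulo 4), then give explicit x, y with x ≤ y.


Step 1: Factor n = 174529 = 37 · 53 · 89.
Step 2: Check the mod-4 condition on each prime factor: 37 ≡ 1 (mod 4), exponent 1; 53 ≡ 1 (mod 4), exponent 1; 89 ≡ 1 (mod 4), exponent 1.
All primes ≡ 3 (mod 4) appear to even exponent (or don't appear), so by the two-squares theorem n IS expressible as a sum of two squares.
Step 3: Build a representation. Here n = 37 · 53 · 89 is a product of primes ≡ 1 (mod 4). Each prime p ≡ 1 (mod 4) is itself a sum of two squares; find a² by testing p − a² for a perfect square:
  37: 37 − 1² = 36 = 6² ⇒ 37 = 1² + 6².
  53: 53 − 1² = 52, 53 − 2² = 49 = 7² ⇒ 53 = 2² + 7².
  89: 89 − 1² = 88, 89 − 2² = 85, 89 − 3² = 80, 89 − 4² = 73, 89 − 5² = 64 = 8² ⇒ 89 = 5² + 8².
  Combine using the Brahmagupta–Fibonacci identity (a² + b²)(c² + d²) = (ac − bd)² + (ad + bc)² = (ac + bd)² + (ad − bc)²:
  37 · 53 = 1961: from (1² + 6²)(2² + 7²), take (1·2 − 6·7, 1·7 + 6·2) = (2 − 42, 7 + 12) = (-40, 19); dropping signs (only squares matter) gives (40, 19); check 40² + 19² = 1600 + 361 = 1961 ✓.
  1961 · 89 = 174529: from (40² + 19²)(5² + 8²), take (40·5 − 19·8, 40·8 + 19·5) = (200 − 152, 320 + 95) = (48, 415); check 48² + 415² = 2304 + 172225 = 174529 ✓.
Step 4: Order so x ≤ y and verify: 48² + 415² = 2304 + 172225 = 174529 = n. ✓

n = 174529 = 48² + 415² (one valid representation with x ≤ y).


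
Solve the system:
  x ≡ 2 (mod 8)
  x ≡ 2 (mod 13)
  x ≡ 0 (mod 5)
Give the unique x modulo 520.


Moduli 8, 13, 5 are pairwise coprime; by CRT there is a unique solution modulo M = 8 · 13 · 5 = 520.
Solve pairwise, accumulating the modulus:
  Start with x ≡ 2 (mod 8).
  Combine with x ≡ 2 (mod 13): since gcd(8, 13) = 1, we get a unique residue mod 104.
    Write x = 2 + 8·t and substitute into x ≡ 2 (mod 13): 8·t ≡ 2 − 2 = 0 (mod 13).
    The inverse of 8 mod 13 is 5 (since 8·5 = 40 = 3·13 + 1), so t ≡ 5·0 = 0 ≡ 0 (mod 13).
    Then x = 2 + 8·0 = 2, valid modulo lcm(8, 13) = 104: x ≡ 2 (mod 104).
  Combine with x ≡ 0 (mod 5): since gcd(104, 5) = 1, we get a unique residue mod 520.
    Write x = 2 + 104·t and substitute into x ≡ 0 (mod 5): 104·t ≡ 0 − 2 = -2 (mod 5).
    Reduce coefficients mod 5: 4·t ≡ 3 (mod 5).
    The inverse of 4 mod 5 is 4 (since 4·4 = 16 = 3·5 + 1), so t ≡ 4·3 = 12 ≡ 2 (mod 5).
    Then x = 2 + 104·2 = 210, valid modulo lcm(104, 5) = 520: x ≡ 210 (mod 520).
Verify: 210 mod 8 = 2 ✓, 210 mod 13 = 2 ✓, 210 mod 5 = 0 ✓.

x ≡ 210 (mod 520).


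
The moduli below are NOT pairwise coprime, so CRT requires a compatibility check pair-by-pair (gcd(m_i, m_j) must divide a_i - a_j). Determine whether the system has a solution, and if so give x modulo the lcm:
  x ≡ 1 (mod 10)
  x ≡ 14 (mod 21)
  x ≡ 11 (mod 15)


Moduli 10, 21, 15 are not pairwise coprime, so CRT works modulo lcm(m_i) when all pairwise compatibility conditions hold.
Pairwise compatibility: gcd(m_i, m_j) must divide a_i - a_j for every pair.
Merge one congruence at a time:
  Start: x ≡ 1 (mod 10).
  Combine with x ≡ 14 (mod 21): gcd(10, 21) = 1; 14 - 1 = 13, which IS divisible by 1, so compatible.
    Write x = 1 + 10·t and substitute into x ≡ 14 (mod 21): 10·t ≡ 14 − 1 = 13 (mod 21).
    The inverse of 10 mod 21 is 19 (since 10·19 = 190 = 9·21 + 1), so t ≡ 19·13 = 247 ≡ 16 (mod 21).
    Then x = 1 + 10·16 = 161, valid modulo lcm(10, 21) = 210: x ≡ 161 (mod 210).
  Combine with x ≡ 11 (mod 15): gcd(210, 15) = 15; 11 - 161 = -150, which IS divisible by 15, so compatible.
    Write x = 161 + 210·t and substitute into x ≡ 11 (mod 15): 210·t ≡ 11 − 161 = -150 (mod 15).
    Divide the congruence (and modulus) by g = 15: 14·t ≡ -10 (mod 1).
    Modulo 1 every t works; take t = 0.
    Then x = 161 + 210·0 = 161, valid modulo lcm(210, 15) = 210: x ≡ 161 (mod 210).
Verify: 161 mod 10 = 1, 161 mod 21 = 14, 161 mod 15 = 11.

x ≡ 161 (mod 210).


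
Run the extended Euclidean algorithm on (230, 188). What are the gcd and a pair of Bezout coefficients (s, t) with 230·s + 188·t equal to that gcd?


Euclidean algorithm on (230, 188) — divide until remainder is 0:
  230 = 1 · 188 + 42
  188 = 4 · 42 + 20
  42 = 2 · 20 + 2
  20 = 10 · 2 + 0
gcd(230, 188) = 2.
Track Bezout coefficients alongside the remainders: start with r₀ = 230 = a·1 + b·0 (s = 1, t = 0) and r₁ = 188 = a·0 + b·1 (s = 0, t = 1); each new remainder r_{k+1} = r_{k-1} − q_k·r_k inherits s_{k+1} = s_{k-1} − q_k·s_k, t_{k+1} = t_{k-1} − q_k·t_k, so r_k = a·s_k + b·t_k at every step:
  q = 1: r = 42, s = 1 − 1·0 = 1, t = 0 − 1·1 = -1  (check: 230·1 + 188·(-1) = 42)
  q = 4: r = 20, s = 0 − 4·1 = -4, t = 1 − 4·(-1) = 5  (check: 230·(-4) + 188·5 = 20)
  q = 2: r = 2, s = 1 − 2·(-4) = 9, t = -1 − 2·5 = -11  (check: 230·9 + 188·(-11) = 2)
The row with r = 2 (the gcd) gives the Bezout coefficients s = 9, t = -11.
Result: 230 · (9) + 188 · (-11) = 2.

gcd(230, 188) = 2; s = 9, t = -11 (check: 230·9 + 188·(-11) = 2).


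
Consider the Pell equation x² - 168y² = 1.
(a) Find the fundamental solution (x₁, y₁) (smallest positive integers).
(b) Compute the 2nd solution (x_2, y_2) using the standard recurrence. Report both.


Step 1: Find the fundamental solution (x₁, y₁) of x² - 168y² = 1.
  Expand √168 as a continued fraction. a₀ = ⌊√168⌋ = 12; iterate m_{k+1} = d_k·a_k − m_k, d_{k+1} = (168 − m_{k+1}²)/d_k, a_{k+1} = ⌊(a₀ + m_{k+1})/d_{k+1}⌋ (starting m₀ = 0, d₀ = 1), with convergents p_k = a_k·p_{k-1} + p_{k-2}, q_k = a_k·q_{k-1} + q_{k-2} (p₋₁ = 1, q₋₁ = 0):
  k = 0: a₀ = 12; p₀/q₀ = 12/1; p₀² − 168·q₀² = 144 − 168 = -24.
  k = 1: m = 12, d = 24, a = ⌊(12 + 12)/24⌋ = 1; p/q = (1·12 + 1)/(1·1 + 0) = 13/1; p² − 168·q² = 169 − 168 = 1.
  The first convergent with p² − 168·q² = 1 gives the fundamental solution (x₁, y₁) = (13, 1).
Step 2: Apply the recurrence (x_{n+1}, y_{n+1}) = (x₁x_n + 168y₁y_n, x₁y_n + y₁x_n) repeatedly.
  From (x_1, y_1) = (13, 1): x_2 = 13·13 + 168·1·1 = 337; y_2 = 13·1 + 1·13 = 26.
Step 3: Verify x_2² - 168·y_2² = 113569 - 113568 = 1 (should be 1). ✓

(x_1, y_1) = (13, 1); (x_2, y_2) = (337, 26).


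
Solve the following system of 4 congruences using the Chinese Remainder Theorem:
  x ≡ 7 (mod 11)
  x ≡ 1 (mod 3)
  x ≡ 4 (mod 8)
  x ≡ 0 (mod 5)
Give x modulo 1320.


Product of moduli M = 11 · 3 · 8 · 5 = 1320.
Merge one congruence at a time:
  Start: x ≡ 7 (mod 11).
  Combine with x ≡ 1 (mod 3); new modulus lcm = 33.
    Write x = 7 + 11·t and substitute into x ≡ 1 (mod 3): 11·t ≡ 1 − 7 = -6 (mod 3).
    Reduce coefficients mod 3: 2·t ≡ 0 (mod 3).
    The inverse of 2 mod 3 is 2 (since 2·2 = 4 = 1·3 + 1), so t ≡ 2·0 = 0 ≡ 0 (mod 3).
    Then x = 7 + 11·0 = 7, valid modulo lcm(11, 3) = 33: x ≡ 7 (mod 33).
  Combine with x ≡ 4 (mod 8); new modulus lcm = 264.
    Write x = 7 + 33·t and substitute into x ≡ 4 (mod 8): 33·t ≡ 4 − 7 = -3 (mod 8).
    Reduce coefficients mod 8: 1·t ≡ 5 (mod 8).
    So t ≡ 5 (mod 8).
    Then x = 7 + 33·5 = 172, valid modulo lcm(33, 8) = 264: x ≡ 172 (mod 264).
  Combine with x ≡ 0 (mod 5); new modulus lcm = 1320.
    Write x = 172 + 264·t and substitute into x ≡ 0 (mod 5): 264·t ≡ 0 − 172 = -172 (mod 5).
    Reduce coefficients mod 5: 4·t ≡ 3 (mod 5).
    The inverse of 4 mod 5 is 4 (since 4·4 = 16 = 3·5 + 1), so t ≡ 4·3 = 12 ≡ 2 (mod 5).
    Then x = 172 + 264·2 = 700, valid modulo lcm(264, 5) = 1320: x ≡ 700 (mod 1320).
Verify against each original: 700 mod 11 = 7, 700 mod 3 = 1, 700 mod 8 = 4, 700 mod 5 = 0.

x ≡ 700 (mod 1320).


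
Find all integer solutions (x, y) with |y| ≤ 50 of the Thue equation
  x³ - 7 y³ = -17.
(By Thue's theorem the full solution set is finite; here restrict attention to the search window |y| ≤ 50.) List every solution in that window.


The equation is x³ - 7y³ = -17. For fixed y, x³ = 7·y³ − 17, so a solution requires the RHS to be a perfect cube.
Strategy: iterate y from -50 to 50, compute RHS = 7·y³ − 17, and check whether it is a (positive or negative) perfect cube.
Check small values of y:
  y = 0: RHS = -17 is not a perfect cube.
  y = 1: RHS = -10 is not a perfect cube.
  y = -1: RHS = -24 is not a perfect cube.
  y = 2: RHS = 39 is not a perfect cube.
  y = -2: RHS = -73 is not a perfect cube.
  y = 3: RHS = 172 is not a perfect cube.
  y = -3: RHS = -206 is not a perfect cube.
Continuing the search up to |y| = 50 finds no solutions either.
No (x, y) in the scanned range satisfies the equation.

No integer solutions with |y| ≤ 50.


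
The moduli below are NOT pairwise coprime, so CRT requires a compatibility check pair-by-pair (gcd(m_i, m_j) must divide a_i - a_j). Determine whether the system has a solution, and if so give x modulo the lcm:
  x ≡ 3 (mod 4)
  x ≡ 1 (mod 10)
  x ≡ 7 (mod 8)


Moduli 4, 10, 8 are not pairwise coprime, so CRT works modulo lcm(m_i) when all pairwise compatibility conditions hold.
Pairwise compatibility: gcd(m_i, m_j) must divide a_i - a_j for every pair.
Merge one congruence at a time:
  Start: x ≡ 3 (mod 4).
  Combine with x ≡ 1 (mod 10): gcd(4, 10) = 2; 1 - 3 = -2, which IS divisible by 2, so compatible.
    Write x = 3 + 4·t and substitute into x ≡ 1 (mod 10): 4·t ≡ 1 − 3 = -2 (mod 10).
    Divide the congruence (and modulus) by g = 2: 2·t ≡ -1 (mod 5).
    Reduce coefficients mod 5: 2·t ≡ 4 (mod 5).
    The inverse of 2 mod 5 is 3 (since 2·3 = 6 = 1·5 + 1), so t ≡ 3·4 = 12 ≡ 2 (mod 5).
    Then x = 3 + 4·2 = 11, valid modulo lcm(4, 10) = 20: x ≡ 11 (mod 20).
  Combine with x ≡ 7 (mod 8): gcd(20, 8) = 4; 7 - 11 = -4, which IS divisible by 4, so compatible.
    Write x = 11 + 20·t and substitute into x ≡ 7 (mod 8): 20·t ≡ 7 − 11 = -4 (mod 8).
    Divide the congruence (and modulus) by g = 4: 5·t ≡ -1 (mod 2).
    Reduce coefficients mod 2: 1·t ≡ 1 (mod 2).
    So t ≡ 1 (mod 2).
    Then x = 11 + 20·1 = 31, valid modulo lcm(20, 8) = 40: x ≡ 31 (mod 40).
Verify: 31 mod 4 = 3, 31 mod 10 = 1, 31 mod 8 = 7.

x ≡ 31 (mod 40).


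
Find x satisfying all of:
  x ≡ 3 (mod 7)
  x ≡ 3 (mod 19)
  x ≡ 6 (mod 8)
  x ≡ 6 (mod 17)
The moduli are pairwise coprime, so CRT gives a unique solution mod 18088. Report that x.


Product of moduli M = 7 · 19 · 8 · 17 = 18088.
Merge one congruence at a time:
  Start: x ≡ 3 (mod 7).
  Combine with x ≡ 3 (mod 19); new modulus lcm = 133.
    Write x = 3 + 7·t and substitute into x ≡ 3 (mod 19): 7·t ≡ 3 − 3 = 0 (mod 19).
    The inverse of 7 mod 19 is 11 (since 7·11 = 77 = 4·19 + 1), so t ≡ 11·0 = 0 ≡ 0 (mod 19).
    Then x = 3 + 7·0 = 3, valid modulo lcm(7, 19) = 133: x ≡ 3 (mod 133).
  Combine with x ≡ 6 (mod 8); new modulus lcm = 1064.
    Write x = 3 + 133·t and substitute into x ≡ 6 (mod 8): 133·t ≡ 6 − 3 = 3 (mod 8).
    Reduce coefficients mod 8: 5·t ≡ 3 (mod 8).
    The inverse of 5 mod 8 is 5 (since 5·5 = 25 = 3·8 + 1), so t ≡ 5·3 = 15 ≡ 7 (mod 8).
    Then x = 3 + 133·7 = 934, valid modulo lcm(133, 8) = 1064: x ≡ 934 (mod 1064).
  Combine with x ≡ 6 (mod 17); new modulus lcm = 18088.
    Write x = 934 + 1064·t and substitute into x ≡ 6 (mod 17): 1064·t ≡ 6 − 934 = -928 (mod 17).
    Reduce coefficients mod 17: 10·t ≡ 7 (mod 17).
    The inverse of 10 mod 17 is 12 (since 10·12 = 120 = 7·17 + 1), so t ≡ 12·7 = 84 ≡ 16 (mod 17).
    Then x = 934 + 1064·16 = 17958, valid modulo lcm(1064, 17) = 18088: x ≡ 17958 (mod 18088).
Verify against each original: 17958 mod 7 = 3, 17958 mod 19 = 3, 17958 mod 8 = 6, 17958 mod 17 = 6.

x ≡ 17958 (mod 18088).


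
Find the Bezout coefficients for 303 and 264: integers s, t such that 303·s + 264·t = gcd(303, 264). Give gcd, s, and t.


Euclidean algorithm on (303, 264) — divide until remainder is 0:
  303 = 1 · 264 + 39
  264 = 6 · 39 + 30
  39 = 1 · 30 + 9
  30 = 3 · 9 + 3
  9 = 3 · 3 + 0
gcd(303, 264) = 3.
Track Bezout coefficients alongside the remainders: start with r₀ = 303 = a·1 + b·0 (s = 1, t = 0) and r₁ = 264 = a·0 + b·1 (s = 0, t = 1); each new remainder r_{k+1} = r_{k-1} − q_k·r_k inherits s_{k+1} = s_{k-1} − q_k·s_k, t_{k+1} = t_{k-1} − q_k·t_k, so r_k = a·s_k + b·t_k at every step:
  q = 1: r = 39, s = 1 − 1·0 = 1, t = 0 − 1·1 = -1  (check: 303·1 + 264·(-1) = 39)
  q = 6: r = 30, s = 0 − 6·1 = -6, t = 1 − 6·(-1) = 7  (check: 303·(-6) + 264·7 = 30)
  q = 1: r = 9, s = 1 − 1·(-6) = 7, t = -1 − 1·7 = -8  (check: 303·7 + 264·(-8) = 9)
  q = 3: r = 3, s = -6 − 3·7 = -27, t = 7 − 3·(-8) = 31  (check: 303·(-27) + 264·31 = 3)
The row with r = 3 (the gcd) gives the Bezout coefficients s = -27, t = 31.
Result: 303 · (-27) + 264 · (31) = 3.

gcd(303, 264) = 3; s = -27, t = 31 (check: 303·(-27) + 264·31 = 3).


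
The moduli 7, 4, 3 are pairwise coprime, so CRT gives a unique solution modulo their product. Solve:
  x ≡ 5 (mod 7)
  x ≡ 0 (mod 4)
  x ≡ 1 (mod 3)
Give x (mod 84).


Moduli 7, 4, 3 are pairwise coprime; by CRT there is a unique solution modulo M = 7 · 4 · 3 = 84.
Solve pairwise, accumulating the modulus:
  Start with x ≡ 5 (mod 7).
  Combine with x ≡ 0 (mod 4): since gcd(7, 4) = 1, we get a unique residue mod 28.
    Write x = 5 + 7·t and substitute into x ≡ 0 (mod 4): 7·t ≡ 0 − 5 = -5 (mod 4).
    Reduce coefficients mod 4: 3·t ≡ 3 (mod 4).
    The inverse of 3 mod 4 is 3 (since 3·3 = 9 = 2·4 + 1), so t ≡ 3·3 = 9 ≡ 1 (mod 4).
    Then x = 5 + 7·1 = 12, valid modulo lcm(7, 4) = 28: x ≡ 12 (mod 28).
  Combine with x ≡ 1 (mod 3): since gcd(28, 3) = 1, we get a unique residue mod 84.
    Write x = 12 + 28·t and substitute into x ≡ 1 (mod 3): 28·t ≡ 1 − 12 = -11 (mod 3).
    Reduce coefficients mod 3: 1·t ≡ 1 (mod 3).
    So t ≡ 1 (mod 3).
    Then x = 12 + 28·1 = 40, valid modulo lcm(28, 3) = 84: x ≡ 40 (mod 84).
Verify: 40 mod 7 = 5 ✓, 40 mod 4 = 0 ✓, 40 mod 3 = 1 ✓.

x ≡ 40 (mod 84).


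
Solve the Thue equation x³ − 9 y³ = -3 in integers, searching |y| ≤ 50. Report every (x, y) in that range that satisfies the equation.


The equation is x³ - 9y³ = -3. For fixed y, x³ = 9·y³ − 3, so a solution requires the RHS to be a perfect cube.
Strategy: iterate y from -50 to 50, compute RHS = 9·y³ − 3, and check whether it is a (positive or negative) perfect cube.
Check small values of y:
  y = 0: RHS = -3 is not a perfect cube.
  y = 1: RHS = 6 is not a perfect cube.
  y = -1: RHS = -12 is not a perfect cube.
  y = 2: RHS = 69 is not a perfect cube.
  y = -2: RHS = -75 is not a perfect cube.
  y = 3: RHS = 240 is not a perfect cube.
  y = -3: RHS = -246 is not a perfect cube.
Continuing the search up to |y| = 50 finds no solutions either.
No (x, y) in the scanned range satisfies the equation.

No integer solutions with |y| ≤ 50.


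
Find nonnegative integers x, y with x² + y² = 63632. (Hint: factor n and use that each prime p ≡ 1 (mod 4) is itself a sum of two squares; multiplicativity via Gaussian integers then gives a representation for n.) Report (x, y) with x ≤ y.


Step 1: Factor n = 63632 = 2^4 · 41 · 97.
Step 2: Check the mod-4 condition on each prime factor: 2 = 2 (special); 41 ≡ 1 (mod 4), exponent 1; 97 ≡ 1 (mod 4), exponent 1.
All primes ≡ 3 (mod 4) appear to even exponent (or don't appear), so by the two-squares theorem n IS expressible as a sum of two squares.
Step 3: Build a representation. Group n = k² · m with k = 4 and m = 41 · 97 = 3977 (a product of primes ≡ 1 (mod 4)); a representation of m scales to one of n via (k·x)² + (k·y)² = k²(x² + y²). Each prime p ≡ 1 (mod 4) is itself a sum of two squares; find a² by testing p − a² for a perfect square:
  41: 41 − 1² = 40, 41 − 2² = 37, 41 − 3² = 32, 41 − 4² = 25 = 5² ⇒ 41 = 4² + 5².
  97: 97 − 1² = 96, 97 − 2² = 93, 97 − 3² = 88, 97 − 4² = 81 = 9² ⇒ 97 = 4² + 9².
  Combine using the Brahmagupta–Fibonacci identity (a² + b²)(c² + d²) = (ac − bd)² + (ad + bc)² = (ac + bd)² + (ad − bc)²:
  41 · 97 = 3977: from (4² + 5²)(4² + 9²), take (4·4 − 5·9, 4·9 + 5·4) = (16 − 45, 36 + 20) = (-29, 56); dropping signs (only squares matter) gives (29, 56); check 29² + 56² = 841 + 3136 = 3977 ✓.
  Scale by k = 4: (4·29, 4·56) = (116, 224).
Step 4: Order so x ≤ y and verify: 116² + 224² = 13456 + 50176 = 63632 = n. ✓

n = 63632 = 116² + 224² (one valid representation with x ≤ y).


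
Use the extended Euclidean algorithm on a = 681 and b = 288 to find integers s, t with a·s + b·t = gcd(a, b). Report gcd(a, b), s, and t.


Euclidean algorithm on (681, 288) — divide until remainder is 0:
  681 = 2 · 288 + 105
  288 = 2 · 105 + 78
  105 = 1 · 78 + 27
  78 = 2 · 27 + 24
  27 = 1 · 24 + 3
  24 = 8 · 3 + 0
gcd(681, 288) = 3.
Track Bezout coefficients alongside the remainders: start with r₀ = 681 = a·1 + b·0 (s = 1, t = 0) and r₁ = 288 = a·0 + b·1 (s = 0, t = 1); each new remainder r_{k+1} = r_{k-1} − q_k·r_k inherits s_{k+1} = s_{k-1} − q_k·s_k, t_{k+1} = t_{k-1} − q_k·t_k, so r_k = a·s_k + b·t_k at every step:
  q = 2: r = 105, s = 1 − 2·0 = 1, t = 0 − 2·1 = -2  (check: 681·1 + 288·(-2) = 105)
  q = 2: r = 78, s = 0 − 2·1 = -2, t = 1 − 2·(-2) = 5  (check: 681·(-2) + 288·5 = 78)
  q = 1: r = 27, s = 1 − 1·(-2) = 3, t = -2 − 1·5 = -7  (check: 681·3 + 288·(-7) = 27)
  q = 2: r = 24, s = -2 − 2·3 = -8, t = 5 − 2·(-7) = 19  (check: 681·(-8) + 288·19 = 24)
  q = 1: r = 3, s = 3 − 1·(-8) = 11, t = -7 − 1·19 = -26  (check: 681·11 + 288·(-26) = 3)
The row with r = 3 (the gcd) gives the Bezout coefficients s = 11, t = -26.
Result: 681 · (11) + 288 · (-26) = 3.

gcd(681, 288) = 3; s = 11, t = -26 (check: 681·11 + 288·(-26) = 3).


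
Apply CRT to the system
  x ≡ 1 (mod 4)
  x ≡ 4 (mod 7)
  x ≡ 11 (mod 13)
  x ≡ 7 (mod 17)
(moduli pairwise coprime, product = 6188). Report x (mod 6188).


Product of moduli M = 4 · 7 · 13 · 17 = 6188.
Merge one congruence at a time:
  Start: x ≡ 1 (mod 4).
  Combine with x ≡ 4 (mod 7); new modulus lcm = 28.
    Write x = 1 + 4·t and substitute into x ≡ 4 (mod 7): 4·t ≡ 4 − 1 = 3 (mod 7).
    The inverse of 4 mod 7 is 2 (since 4·2 = 8 = 1·7 + 1), so t ≡ 2·3 = 6 ≡ 6 (mod 7).
    Then x = 1 + 4·6 = 25, valid modulo lcm(4, 7) = 28: x ≡ 25 (mod 28).
  Combine with x ≡ 11 (mod 13); new modulus lcm = 364.
    Write x = 25 + 28·t and substitute into x ≡ 11 (mod 13): 28·t ≡ 11 − 25 = -14 (mod 13).
    Reduce coefficients mod 13: 2·t ≡ 12 (mod 13).
    The inverse of 2 mod 13 is 7 (since 2·7 = 14 = 1·13 + 1), so t ≡ 7·12 = 84 ≡ 6 (mod 13).
    Then x = 25 + 28·6 = 193, valid modulo lcm(28, 13) = 364: x ≡ 193 (mod 364).
  Combine with x ≡ 7 (mod 17); new modulus lcm = 6188.
    Write x = 193 + 364·t and substitute into x ≡ 7 (mod 17): 364·t ≡ 7 − 193 = -186 (mod 17).
    Reduce coefficients mod 17: 7·t ≡ 1 (mod 17).
    The inverse of 7 mod 17 is 5 (since 7·5 = 35 = 2·17 + 1), so t ≡ 5·1 = 5 ≡ 5 (mod 17).
    Then x = 193 + 364·5 = 2013, valid modulo lcm(364, 17) = 6188: x ≡ 2013 (mod 6188).
Verify against each original: 2013 mod 4 = 1, 2013 mod 7 = 4, 2013 mod 13 = 11, 2013 mod 17 = 7.

x ≡ 2013 (mod 6188).


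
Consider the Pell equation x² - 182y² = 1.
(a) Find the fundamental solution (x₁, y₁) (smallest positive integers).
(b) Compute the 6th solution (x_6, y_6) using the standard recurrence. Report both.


Step 1: Find the fundamental solution (x₁, y₁) of x² - 182y² = 1.
  Expand √182 as a continued fraction. a₀ = ⌊√182⌋ = 13; iterate m_{k+1} = d_k·a_k − m_k, d_{k+1} = (182 − m_{k+1}²)/d_k, a_{k+1} = ⌊(a₀ + m_{k+1})/d_{k+1}⌋ (starting m₀ = 0, d₀ = 1), with convergents p_k = a_k·p_{k-1} + p_{k-2}, q_k = a_k·q_{k-1} + q_{k-2} (p₋₁ = 1, q₋₁ = 0):
  k = 0: a₀ = 13; p₀/q₀ = 13/1; p₀² − 182·q₀² = 169 − 182 = -13.
  k = 1: m = 13, d = 13, a = ⌊(13 + 13)/13⌋ = 2; p/q = (2·13 + 1)/(2·1 + 0) = 27/2; p² − 182·q² = 729 − 728 = 1.
  The first convergent with p² − 182·q² = 1 gives the fundamental solution (x₁, y₁) = (27, 2).
Step 2: Apply the recurrence (x_{n+1}, y_{n+1}) = (x₁x_n + 182y₁y_n, x₁y_n + y₁x_n) repeatedly.
  From (x_1, y_1) = (27, 2): x_2 = 27·27 + 182·2·2 = 1457; y_2 = 27·2 + 2·27 = 108.
  From (x_2, y_2) = (1457, 108): x_3 = 27·1457 + 182·2·108 = 78651; y_3 = 27·108 + 2·1457 = 5830.
  From (x_3, y_3) = (78651, 5830): x_4 = 27·78651 + 182·2·5830 = 4245697; y_4 = 27·5830 + 2·78651 = 314712.
  From (x_4, y_4) = (4245697, 314712): x_5 = 27·4245697 + 182·2·314712 = 229188987; y_5 = 27·314712 + 2·4245697 = 16988618.
  From (x_5, y_5) = (229188987, 16988618): x_6 = 27·229188987 + 182·2·16988618 = 12371959601; y_6 = 27·16988618 + 2·229188987 = 917070660.
Step 3: Verify x_6² - 182·y_6² = 153065384368776079201 - 153065384368776079200 = 1 (should be 1). ✓

(x_1, y_1) = (27, 2); (x_6, y_6) = (12371959601, 917070660).


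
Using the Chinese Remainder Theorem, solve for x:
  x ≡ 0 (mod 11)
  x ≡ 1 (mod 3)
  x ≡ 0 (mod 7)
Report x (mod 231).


Moduli 11, 3, 7 are pairwise coprime; by CRT there is a unique solution modulo M = 11 · 3 · 7 = 231.
Solve pairwise, accumulating the modulus:
  Start with x ≡ 0 (mod 11).
  Combine with x ≡ 1 (mod 3): since gcd(11, 3) = 1, we get a unique residue mod 33.
    Write x = 0 + 11·t and substitute into x ≡ 1 (mod 3): 11·t ≡ 1 − 0 = 1 (mod 3).
    Reduce coefficients mod 3: 2·t ≡ 1 (mod 3).
    The inverse of 2 mod 3 is 2 (since 2·2 = 4 = 1·3 + 1), so t ≡ 2·1 = 2 ≡ 2 (mod 3).
    Then x = 0 + 11·2 = 22, valid modulo lcm(11, 3) = 33: x ≡ 22 (mod 33).
  Combine with x ≡ 0 (mod 7): since gcd(33, 7) = 1, we get a unique residue mod 231.
    Write x = 22 + 33·t and substitute into x ≡ 0 (mod 7): 33·t ≡ 0 − 22 = -22 (mod 7).
    Reduce coefficients mod 7: 5·t ≡ 6 (mod 7).
    The inverse of 5 mod 7 is 3 (since 5·3 = 15 = 2·7 + 1), so t ≡ 3·6 = 18 ≡ 4 (mod 7).
    Then x = 22 + 33·4 = 154, valid modulo lcm(33, 7) = 231: x ≡ 154 (mod 231).
Verify: 154 mod 11 = 0 ✓, 154 mod 3 = 1 ✓, 154 mod 7 = 0 ✓.

x ≡ 154 (mod 231).


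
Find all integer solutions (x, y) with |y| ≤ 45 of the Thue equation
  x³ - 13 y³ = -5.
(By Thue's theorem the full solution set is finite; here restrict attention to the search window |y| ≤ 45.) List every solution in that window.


The equation is x³ - 13y³ = -5. For fixed y, x³ = 13·y³ − 5, so a solution requires the RHS to be a perfect cube.
Strategy: iterate y from -45 to 45, compute RHS = 13·y³ − 5, and check whether it is a (positive or negative) perfect cube.
Check small values of y:
  y = 0: RHS = -5 is not a perfect cube.
  y = 1: RHS = 8 = (2)³ ⇒ x = 2 works.
  y = -1: RHS = -18 is not a perfect cube.
  y = 2: RHS = 99 is not a perfect cube.
  y = -2: RHS = -109 is not a perfect cube.
  y = 3: RHS = 346 is not a perfect cube.
  y = -3: RHS = -356 is not a perfect cube.
Continuing the search up to |y| = 45 finds no further solutions beyond those listed.
Collected solutions: (2, 1).

Solutions (with |y| ≤ 45): (2, 1).


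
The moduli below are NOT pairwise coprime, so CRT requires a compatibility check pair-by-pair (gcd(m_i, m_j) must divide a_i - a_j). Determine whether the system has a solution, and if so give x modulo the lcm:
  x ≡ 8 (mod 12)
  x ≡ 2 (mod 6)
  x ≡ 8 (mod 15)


Moduli 12, 6, 15 are not pairwise coprime, so CRT works modulo lcm(m_i) when all pairwise compatibility conditions hold.
Pairwise compatibility: gcd(m_i, m_j) must divide a_i - a_j for every pair.
Merge one congruence at a time:
  Start: x ≡ 8 (mod 12).
  Combine with x ≡ 2 (mod 6): gcd(12, 6) = 6; 2 - 8 = -6, which IS divisible by 6, so compatible.
    Write x = 8 + 12·t and substitute into x ≡ 2 (mod 6): 12·t ≡ 2 − 8 = -6 (mod 6).
    Divide the congruence (and modulus) by g = 6: 2·t ≡ -1 (mod 1).
    Modulo 1 every t works; take t = 0.
    Then x = 8 + 12·0 = 8, valid modulo lcm(12, 6) = 12: x ≡ 8 (mod 12).
  Combine with x ≡ 8 (mod 15): gcd(12, 15) = 3; 8 - 8 = 0, which IS divisible by 3, so compatible.
    Write x = 8 + 12·t and substitute into x ≡ 8 (mod 15): 12·t ≡ 8 − 8 = 0 (mod 15).
    Divide the congruence (and modulus) by g = 3: 4·t ≡ 0 (mod 5).
    The inverse of 4 mod 5 is 4 (since 4·4 = 16 = 3·5 + 1), so t ≡ 4·0 = 0 ≡ 0 (mod 5).
    Then x = 8 + 12·0 = 8, valid modulo lcm(12, 15) = 60: x ≡ 8 (mod 60).
Verify: 8 mod 12 = 8, 8 mod 6 = 2, 8 mod 15 = 8.

x ≡ 8 (mod 60).


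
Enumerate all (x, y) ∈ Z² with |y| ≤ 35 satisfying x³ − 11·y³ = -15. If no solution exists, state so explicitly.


The equation is x³ - 11y³ = -15. For fixed y, x³ = 11·y³ − 15, so a solution requires the RHS to be a perfect cube.
Strategy: iterate y from -35 to 35, compute RHS = 11·y³ − 15, and check whether it is a (positive or negative) perfect cube.
Check small values of y:
  y = 0: RHS = -15 is not a perfect cube.
  y = 1: RHS = -4 is not a perfect cube.
  y = -1: RHS = -26 is not a perfect cube.
  y = 2: RHS = 73 is not a perfect cube.
  y = -2: RHS = -103 is not a perfect cube.
  y = 3: RHS = 282 is not a perfect cube.
  y = -3: RHS = -312 is not a perfect cube.
Continuing the search up to |y| = 35 finds no solutions either.
No (x, y) in the scanned range satisfies the equation.

No integer solutions with |y| ≤ 35.


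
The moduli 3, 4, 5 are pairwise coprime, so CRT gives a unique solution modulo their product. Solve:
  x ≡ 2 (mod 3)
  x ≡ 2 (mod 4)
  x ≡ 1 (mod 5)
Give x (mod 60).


Moduli 3, 4, 5 are pairwise coprime; by CRT there is a unique solution modulo M = 3 · 4 · 5 = 60.
Solve pairwise, accumulating the modulus:
  Start with x ≡ 2 (mod 3).
  Combine with x ≡ 2 (mod 4): since gcd(3, 4) = 1, we get a unique residue mod 12.
    Write x = 2 + 3·t and substitute into x ≡ 2 (mod 4): 3·t ≡ 2 − 2 = 0 (mod 4).
    The inverse of 3 mod 4 is 3 (since 3·3 = 9 = 2·4 + 1), so t ≡ 3·0 = 0 ≡ 0 (mod 4).
    Then x = 2 + 3·0 = 2, valid modulo lcm(3, 4) = 12: x ≡ 2 (mod 12).
  Combine with x ≡ 1 (mod 5): since gcd(12, 5) = 1, we get a unique residue mod 60.
    Write x = 2 + 12·t and substitute into x ≡ 1 (mod 5): 12·t ≡ 1 − 2 = -1 (mod 5).
    Reduce coefficients mod 5: 2·t ≡ 4 (mod 5).
    The inverse of 2 mod 5 is 3 (since 2·3 = 6 = 1·5 + 1), so t ≡ 3·4 = 12 ≡ 2 (mod 5).
    Then x = 2 + 12·2 = 26, valid modulo lcm(12, 5) = 60: x ≡ 26 (mod 60).
Verify: 26 mod 3 = 2 ✓, 26 mod 4 = 2 ✓, 26 mod 5 = 1 ✓.

x ≡ 26 (mod 60).
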